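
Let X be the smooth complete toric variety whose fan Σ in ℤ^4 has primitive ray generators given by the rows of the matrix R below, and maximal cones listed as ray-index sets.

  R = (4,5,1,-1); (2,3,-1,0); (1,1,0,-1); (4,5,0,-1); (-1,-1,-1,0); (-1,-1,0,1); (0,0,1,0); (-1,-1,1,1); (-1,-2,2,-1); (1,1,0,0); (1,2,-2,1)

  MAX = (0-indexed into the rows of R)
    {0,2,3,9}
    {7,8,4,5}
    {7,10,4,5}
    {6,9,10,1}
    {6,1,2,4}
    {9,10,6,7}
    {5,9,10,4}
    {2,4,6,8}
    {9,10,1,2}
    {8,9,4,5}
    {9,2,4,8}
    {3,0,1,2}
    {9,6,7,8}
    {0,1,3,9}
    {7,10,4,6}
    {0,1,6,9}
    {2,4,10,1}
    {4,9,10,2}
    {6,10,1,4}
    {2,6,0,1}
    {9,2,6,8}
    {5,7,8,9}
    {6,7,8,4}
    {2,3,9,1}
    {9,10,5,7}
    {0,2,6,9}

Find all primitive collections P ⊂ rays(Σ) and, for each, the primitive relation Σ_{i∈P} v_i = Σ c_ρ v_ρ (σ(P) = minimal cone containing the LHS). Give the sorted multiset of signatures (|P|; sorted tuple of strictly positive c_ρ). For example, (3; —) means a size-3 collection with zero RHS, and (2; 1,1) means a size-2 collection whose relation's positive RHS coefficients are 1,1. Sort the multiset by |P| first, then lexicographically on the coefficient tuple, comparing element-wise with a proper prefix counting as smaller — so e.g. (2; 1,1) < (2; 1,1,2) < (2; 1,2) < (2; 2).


24 minimal non-faces of Δ(Σ) (on 11 rays):

  {2,5}:  v_{2} + v_{5} = 0  ⇒ sig = (2; —)
  {8,10}:  v_{8} + v_{10} = 0  ⇒ sig = (2; —)
  {2,7}:  v_{2} + v_{7} = v_{6}  ⇒ sig = (2; 1)
  {3,6}:  v_{3} + v_{6} = v_{0}  ⇒ sig = (2; 1)
  {5,6}:  v_{5} + v_{6} = v_{7}  ⇒ sig = (2; 1)
  {1,5}:  v_{1} + v_{5} = v_{6} + v_{10}  ⇒ sig = (2; 1,1)
  {1,8}:  v_{1} + v_{8} = v_{2} + v_{6}  ⇒ sig = (2; 1,1)
  {3,4}:  v_{3} + v_{4} = v_{1} + v_{2}  ⇒ sig = (2; 1,1)
  {0,4}:  v_{0} + v_{4} = v_{1} + v_{2} + v_{6}  ⇒ sig = (2; 1,1,1)
  {3,5}:  v_{3} + v_{5} = v_{1} + v_{6} + v_{9}  ⇒ sig = (2; 1,1,1)
  {0,5}:  v_{0} + v_{5} = v_{1} + 2·v_{6} + v_{9}  ⇒ sig = (2; 1,1,2)
  {0,10}:  v_{0} + v_{10} = 2·v_{1} + v_{6} + v_{9}  ⇒ sig = (2; 1,1,2)
  {3,7}:  v_{3} + v_{7} = v_{1} + 2·v_{6} + v_{9}  ⇒ sig = (2; 1,1,2)
  {0,7}:  v_{0} + v_{7} = v_{1} + 3·v_{6} + v_{9}  ⇒ sig = (2; 1,1,3)
  {1,7}:  v_{1} + v_{7} = 2·v_{6} + v_{10}  ⇒ sig = (2; 1,2)
  {3,10}:  v_{3} + v_{10} = 2·v_{1} + v_{9}  ⇒ sig = (2; 1,2)
  {3,8}:  v_{3} + v_{8} = 2·v_{2} + 2·v_{6} + v_{9}  ⇒ sig = (2; 1,2,2)
  {0,8}:  v_{0} + v_{8} = 2·v_{2} + 3·v_{6} + v_{9}  ⇒ sig = (2; 1,2,3)
  {4,6,9}:  v_{4} + v_{6} + v_{9} = 0  ⇒ sig = (3; —)
  {2,6,10}:  v_{2} + v_{6} + v_{10} = v_{1}  ⇒ sig = (3; 1)
  {4,7,9}:  v_{4} + v_{7} + v_{9} = v_{5}  ⇒ sig = (3; 1)
  {1,4,9}:  v_{1} + v_{4} + v_{9} = v_{2} + v_{10}  ⇒ sig = (3; 1,1)
  {1,2,6,9}:  v_{1} + v_{2} + v_{6} + v_{9} = v_{3}  ⇒ sig = (4; 1)
  {0,1,2,9}:  v_{0} + v_{1} + v_{2} + v_{9} = 2·v_{3}  ⇒ sig = (4; 2)

so the primitive-relation signature multiset is
    |P|=2: 18 collections, coeffs (), (), (1), (1), (1), (1,1), (1,1), (1,1), (1,1,1), (1,1,1), (1,1,2), (1,1,2), (1,1,2), (1,1,3), (1,2), (1,2), (1,2,2), (1,2,3)
    |P|=3: 4 collections, coeffs (), (1), (1), (1,1)
    |P|=4: 2 collections, coeffs (1), (2)


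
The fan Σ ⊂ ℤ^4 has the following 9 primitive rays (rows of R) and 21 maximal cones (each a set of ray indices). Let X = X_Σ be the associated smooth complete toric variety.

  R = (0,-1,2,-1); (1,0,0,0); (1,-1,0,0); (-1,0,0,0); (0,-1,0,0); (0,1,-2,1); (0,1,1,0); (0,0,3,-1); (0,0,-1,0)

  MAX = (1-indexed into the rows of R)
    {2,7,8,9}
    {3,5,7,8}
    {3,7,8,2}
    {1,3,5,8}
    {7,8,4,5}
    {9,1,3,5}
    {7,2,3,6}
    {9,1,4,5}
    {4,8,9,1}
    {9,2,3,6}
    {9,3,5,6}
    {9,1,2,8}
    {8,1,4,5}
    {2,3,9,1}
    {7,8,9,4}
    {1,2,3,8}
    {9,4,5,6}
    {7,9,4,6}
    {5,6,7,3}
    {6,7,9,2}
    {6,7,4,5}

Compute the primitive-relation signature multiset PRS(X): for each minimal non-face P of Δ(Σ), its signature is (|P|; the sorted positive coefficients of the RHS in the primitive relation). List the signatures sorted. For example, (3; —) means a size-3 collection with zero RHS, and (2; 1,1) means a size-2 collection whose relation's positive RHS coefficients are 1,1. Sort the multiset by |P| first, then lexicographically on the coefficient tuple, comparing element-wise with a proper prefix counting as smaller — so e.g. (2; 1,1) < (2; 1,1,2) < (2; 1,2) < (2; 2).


Minimal non-faces — 10 found among 9 rays, 21 max cones:

  P={1,6}:  v_{1} + v_{6} = 0  ⇒ sig = (2; —)
  P={2,4}:  v_{2} + v_{4} = 0  ⇒ sig = (2; —)
  P={1,7}:  v_{1} + v_{7} = v_{8}  ⇒ sig = (2; 1)
  P={2,5}:  v_{2} + v_{5} = v_{3}  ⇒ sig = (2; 1)
  P={3,4}:  v_{3} + v_{4} = v_{5}  ⇒ sig = (2; 1)
  P={6,8}:  v_{6} + v_{8} = v_{7}  ⇒ sig = (2; 1)
  P={5,7,9}:  v_{5} + v_{7} + v_{9} = 0  ⇒ sig = (3; —)
  P={3,7,9}:  v_{3} + v_{7} + v_{9} = v_{2}  ⇒ sig = (3; 1)
  P={5,8,9}:  v_{5} + v_{8} + v_{9} = v_{1}  ⇒ sig = (3; 1)
  P={3,8,9}:  v_{3} + v_{8} + v_{9} = v_{1} + v_{2}  ⇒ sig = (3; 1,1)

Signatures (|P|; sorted positive RHS coefficients), sorted:
    |P|=2: 6 collections, coeffs (), (), (1), (1), (1), (1)
    |P|=3: 4 collections, coeffs (), (1), (1), (1,1)


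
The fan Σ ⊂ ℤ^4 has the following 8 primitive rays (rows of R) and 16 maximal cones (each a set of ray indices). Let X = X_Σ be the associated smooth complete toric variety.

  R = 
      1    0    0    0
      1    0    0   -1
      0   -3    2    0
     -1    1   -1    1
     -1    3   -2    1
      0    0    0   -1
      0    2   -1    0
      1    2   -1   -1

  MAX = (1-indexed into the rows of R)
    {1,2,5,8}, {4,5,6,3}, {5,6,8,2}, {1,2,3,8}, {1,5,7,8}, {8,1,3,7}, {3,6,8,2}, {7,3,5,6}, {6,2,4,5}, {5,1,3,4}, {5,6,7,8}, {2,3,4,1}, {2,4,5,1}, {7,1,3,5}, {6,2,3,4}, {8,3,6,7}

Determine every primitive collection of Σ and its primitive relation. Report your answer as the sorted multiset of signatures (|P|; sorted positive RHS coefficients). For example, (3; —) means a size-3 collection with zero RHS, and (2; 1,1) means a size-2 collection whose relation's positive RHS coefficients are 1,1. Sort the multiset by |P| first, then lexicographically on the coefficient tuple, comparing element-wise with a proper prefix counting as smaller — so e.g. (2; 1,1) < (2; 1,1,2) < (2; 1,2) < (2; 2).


Δ(Σ) — 8 vertices, 6 min non-faces:

  {1,6}:  v_{1} + v_{6} = v_{2} — sig = (2; 1)
  {2,7}:  v_{2} + v_{7} = v_{8} — sig = (2; 1)
  {4,7}:  v_{4} + v_{7} = v_{5} — sig = (2; 1)
  {4,8}:  v_{4} + v_{8} = v_{2} + v_{5} — sig = (2; 1,1)
  {2,3,5}:  v_{2} + v_{3} + v_{5} = 0 — sig = (3; —)
  {3,5,8}:  v_{3} + v_{5} + v_{8} = v_{7} — sig = (3; 1)

Sorted signature multiset PRS(X):
{ (2; 1) ×3,  (2; 1,1),  (3; —),  (3; 1) }


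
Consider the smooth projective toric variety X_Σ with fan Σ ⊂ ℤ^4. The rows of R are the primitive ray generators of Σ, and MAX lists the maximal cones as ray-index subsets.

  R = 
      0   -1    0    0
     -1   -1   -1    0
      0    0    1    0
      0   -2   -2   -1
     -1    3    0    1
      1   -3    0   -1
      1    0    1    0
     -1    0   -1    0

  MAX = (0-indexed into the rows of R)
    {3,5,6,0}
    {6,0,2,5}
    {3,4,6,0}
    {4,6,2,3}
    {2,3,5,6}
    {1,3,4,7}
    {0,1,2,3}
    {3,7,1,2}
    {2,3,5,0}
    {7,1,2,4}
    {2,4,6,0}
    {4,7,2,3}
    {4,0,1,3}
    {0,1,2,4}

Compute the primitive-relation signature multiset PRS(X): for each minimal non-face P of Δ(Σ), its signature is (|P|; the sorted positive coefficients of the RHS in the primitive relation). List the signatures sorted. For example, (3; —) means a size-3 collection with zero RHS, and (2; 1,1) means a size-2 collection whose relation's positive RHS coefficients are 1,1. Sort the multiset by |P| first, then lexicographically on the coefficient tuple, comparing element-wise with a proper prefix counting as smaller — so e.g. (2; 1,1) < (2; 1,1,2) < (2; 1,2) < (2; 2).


The 9 primitive collections of Σ (r=8, n=4):

  P = {4,5}:  v_{4} + v_{5} = 0  ⇒ sig = (2; —)
  P = {6,7}:  v_{6} + v_{7} = 0  ⇒ sig = (2; —)
  P = {0,7}:  v_{0} + v_{7} = v_{1}  ⇒ sig = (2; 1)
  P = {1,6}:  v_{1} + v_{6} = v_{0}  ⇒ sig = (2; 1)
  P = {5,7}:  v_{5} + v_{7} = v_{0} + v_{2} + v_{3}  ⇒ sig = (2; 1,1,1)
  P = {1,5}:  v_{1} + v_{5} = 2·v_{0} + v_{2} + v_{3}  ⇒ sig = (2; 1,1,2)
  P = {0,2,3,4}:  v_{0} + v_{2} + v_{3} + v_{4} = v_{7}  ⇒ sig = (4; 1)
  P = {0,2,3,6}:  v_{0} + v_{2} + v_{3} + v_{6} = v_{5}  ⇒ sig = (4; 1)
  P = {1,2,3,4}:  v_{1} + v_{2} + v_{3} + v_{4} = 2·v_{7}  ⇒ sig = (4; 2)

Sorted signature multiset PRS(X):
[(2; —), (2; —), (2; 1), (2; 1), (2; 1,1,1), (2; 1,1,2), (4; 1), (4; 1), (4; 2)]


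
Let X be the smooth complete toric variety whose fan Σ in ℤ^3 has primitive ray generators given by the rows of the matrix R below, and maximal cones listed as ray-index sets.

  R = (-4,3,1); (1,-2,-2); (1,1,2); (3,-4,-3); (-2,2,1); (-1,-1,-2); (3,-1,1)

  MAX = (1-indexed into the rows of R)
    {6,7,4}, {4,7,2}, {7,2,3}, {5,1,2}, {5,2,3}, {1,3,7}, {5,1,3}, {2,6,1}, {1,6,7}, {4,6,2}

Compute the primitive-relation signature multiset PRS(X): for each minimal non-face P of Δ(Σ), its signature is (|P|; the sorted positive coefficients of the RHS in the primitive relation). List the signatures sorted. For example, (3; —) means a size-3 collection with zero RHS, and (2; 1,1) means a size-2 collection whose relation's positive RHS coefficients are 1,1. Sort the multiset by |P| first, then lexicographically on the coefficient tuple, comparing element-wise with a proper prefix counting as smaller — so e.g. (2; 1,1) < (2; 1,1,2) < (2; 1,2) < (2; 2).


Primitive collections (9):

  P={3,6}:  v_{3} + v_{6} = 0 — sig = (2; —)
  P={1,4}:  v_{1} + v_{4} = v_{6} — sig = (2; 1)
  P={4,5}:  v_{4} + v_{5} = v_{2} — sig = (2; 1)
  P={5,7}:  v_{5} + v_{7} = v_{3} — sig = (2; 1)
  P={3,4}:  v_{3} + v_{4} = v_{2} + v_{7} — sig = (2; 1,1)
  P={5,6}:  v_{5} + v_{6} = v_{1} + v_{2} — sig = (2; 1,1)
  P={1,2,7}:  v_{1} + v_{2} + v_{7} = 0 — sig = (3; —)
  P={1,2,3}:  v_{1} + v_{2} + v_{3} = v_{5} — sig = (3; 1)
  P={2,6,7}:  v_{2} + v_{6} + v_{7} = v_{4} — sig = (3; 1)

Signatures (|P|; sorted positive RHS coefficients), sorted:
    (2; —)
    (2; 1)
    (2; 1)
    (2; 1)
    (2; 1,1)
    (2; 1,1)
    (3; —)
    (3; 1)
    (3; 1)


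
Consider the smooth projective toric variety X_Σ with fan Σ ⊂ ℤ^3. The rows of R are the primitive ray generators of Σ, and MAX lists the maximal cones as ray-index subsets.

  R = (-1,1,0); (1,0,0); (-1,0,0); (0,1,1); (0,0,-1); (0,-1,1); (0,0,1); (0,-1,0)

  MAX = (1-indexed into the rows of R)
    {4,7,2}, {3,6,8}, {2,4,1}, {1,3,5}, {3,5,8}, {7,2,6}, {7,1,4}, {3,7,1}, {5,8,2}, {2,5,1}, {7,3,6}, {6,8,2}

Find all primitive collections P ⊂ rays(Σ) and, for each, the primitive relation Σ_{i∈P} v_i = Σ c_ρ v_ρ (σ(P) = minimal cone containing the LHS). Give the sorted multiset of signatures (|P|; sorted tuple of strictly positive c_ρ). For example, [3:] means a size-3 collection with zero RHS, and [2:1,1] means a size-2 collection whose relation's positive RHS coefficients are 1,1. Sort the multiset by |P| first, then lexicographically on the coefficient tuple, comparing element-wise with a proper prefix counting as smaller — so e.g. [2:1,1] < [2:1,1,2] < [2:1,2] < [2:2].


Σ has 11 primitive collections:

  • {2,3}:  v_{2} + v_{3} = 0  ⟹  sig = [2:]
  • {5,7}:  v_{5} + v_{7} = 0  ⟹  sig = [2:]
  • {1,8}:  v_{1} + v_{8} = v_{3}  ⟹  sig = [2:1]
  • {4,8}:  v_{4} + v_{8} = v_{7}  ⟹  sig = [2:1]
  • {5,6}:  v_{5} + v_{6} = v_{8}  ⟹  sig = [2:1]
  • {7,8}:  v_{7} + v_{8} = v_{6}  ⟹  sig = [2:1]
  • {1,6}:  v_{1} + v_{6} = v_{3} + v_{7}  ⟹  sig = [2:1,1]
  • {3,4}:  v_{3} + v_{4} = v_{1} + v_{7}  ⟹  sig = [2:1,1]
  • {4,5}:  v_{4} + v_{5} = v_{1} + v_{2}  ⟹  sig = [2:1,1]
  • {4,6}:  v_{4} + v_{6} = 2·v_{7}  ⟹  sig = [2:2]
  • {1,2,7}:  v_{1} + v_{2} + v_{7} = v_{4}  ⟹  sig = [3:1]

Hence PRS(X_Σ) =
{ [2:] ×2,  [2:1] ×4,  [2:1,1] ×3,  [2:2],  [3:1] }


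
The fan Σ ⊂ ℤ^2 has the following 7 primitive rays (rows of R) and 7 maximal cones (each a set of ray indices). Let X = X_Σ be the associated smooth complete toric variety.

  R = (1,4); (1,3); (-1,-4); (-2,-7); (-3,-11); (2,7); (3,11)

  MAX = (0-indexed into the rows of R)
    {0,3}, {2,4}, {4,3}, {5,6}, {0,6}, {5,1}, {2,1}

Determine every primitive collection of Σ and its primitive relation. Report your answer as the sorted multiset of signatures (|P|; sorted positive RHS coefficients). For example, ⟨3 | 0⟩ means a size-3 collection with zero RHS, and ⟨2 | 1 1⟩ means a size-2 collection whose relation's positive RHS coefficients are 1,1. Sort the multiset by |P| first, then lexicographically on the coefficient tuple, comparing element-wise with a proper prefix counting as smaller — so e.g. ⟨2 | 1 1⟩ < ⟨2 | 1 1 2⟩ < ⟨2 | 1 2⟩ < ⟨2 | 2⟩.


The 14 primitive collections of Σ (r=7, n=2):

  P = {0,2}:  v_{0} + v_{2} = 0  →  sig = ⟨2 | 0⟩
  P = {3,5}:  v_{3} + v_{5} = 0  →  sig = ⟨2 | 0⟩
  P = {4,6}:  v_{4} + v_{6} = 0  →  sig = ⟨2 | 0⟩
  P = {0,1}:  v_{0} + v_{1} = v_{5}  →  sig = ⟨2 | 1⟩
  P = {0,4}:  v_{0} + v_{4} = v_{3}  →  sig = ⟨2 | 1⟩
  P = {0,5}:  v_{0} + v_{5} = v_{6}  →  sig = ⟨2 | 1⟩
  P = {1,3}:  v_{1} + v_{3} = v_{2}  →  sig = ⟨2 | 1⟩
  P = {2,3}:  v_{2} + v_{3} = v_{4}  →  sig = ⟨2 | 1⟩
  P = {2,5}:  v_{2} + v_{5} = v_{1}  →  sig = ⟨2 | 1⟩
  P = {2,6}:  v_{2} + v_{6} = v_{5}  →  sig = ⟨2 | 1⟩
  P = {3,6}:  v_{3} + v_{6} = v_{0}  →  sig = ⟨2 | 1⟩
  P = {4,5}:  v_{4} + v_{5} = v_{2}  →  sig = ⟨2 | 1⟩
  P = {1,4}:  v_{1} + v_{4} = 2·v_{2}  →  sig = ⟨2 | 2⟩
  P = {1,6}:  v_{1} + v_{6} = 2·v_{5}  →  sig = ⟨2 | 2⟩

Hence PRS(X_Σ) =
{ ⟨2 | 0⟩ ×3,  ⟨2 | 1⟩ ×9,  ⟨2 | 2⟩ ×2 }


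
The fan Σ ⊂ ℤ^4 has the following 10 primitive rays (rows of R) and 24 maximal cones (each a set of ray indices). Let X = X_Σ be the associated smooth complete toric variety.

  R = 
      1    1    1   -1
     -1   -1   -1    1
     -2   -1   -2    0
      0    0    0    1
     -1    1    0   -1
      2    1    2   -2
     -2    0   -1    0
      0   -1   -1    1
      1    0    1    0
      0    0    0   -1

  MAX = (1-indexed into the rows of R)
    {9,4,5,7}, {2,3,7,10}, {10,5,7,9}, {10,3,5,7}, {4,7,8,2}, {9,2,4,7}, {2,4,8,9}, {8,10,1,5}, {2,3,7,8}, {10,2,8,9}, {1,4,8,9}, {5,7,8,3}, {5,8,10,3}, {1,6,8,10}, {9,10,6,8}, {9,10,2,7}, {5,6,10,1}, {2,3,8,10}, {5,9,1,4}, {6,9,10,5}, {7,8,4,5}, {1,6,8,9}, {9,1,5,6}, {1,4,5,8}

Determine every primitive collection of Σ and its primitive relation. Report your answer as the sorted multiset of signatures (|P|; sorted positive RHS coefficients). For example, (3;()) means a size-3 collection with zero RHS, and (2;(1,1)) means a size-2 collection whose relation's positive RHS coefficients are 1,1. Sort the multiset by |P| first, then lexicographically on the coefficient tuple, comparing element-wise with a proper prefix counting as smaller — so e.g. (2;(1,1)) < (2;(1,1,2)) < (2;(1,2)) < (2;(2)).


|primitive collections| = 16. Relations:

  • {1,2}:  v_{1} + v_{2} = 0  ⇒ sig = (2;())
  • {4,10}:  v_{4} + v_{10} = 0  ⇒ sig = (2;())
  • {1,7}:  v_{1} + v_{7} = v_{5}  ⇒ sig = (2;(1))
  • {2,5}:  v_{2} + v_{5} = v_{7}  ⇒ sig = (2;(1))
  • {2,6}:  v_{2} + v_{6} = v_{9} + v_{10}  ⇒ sig = (2;(1,1))
  • {3,4}:  v_{3} + v_{4} = v_{7} + v_{8}  ⇒ sig = (2;(1,1))
  • {3,9}:  v_{3} + v_{9} = v_{2} + v_{10}  ⇒ sig = (2;(1,1))
  • {4,6}:  v_{4} + v_{6} = v_{1} + v_{9}  ⇒ sig = (2;(1,1))
  • {1,3}:  v_{1} + v_{3} = v_{5} + v_{8} + v_{10}  ⇒ sig = (2;(1,1,1))
  • {6,7}:  v_{6} + v_{7} = v_{5} + v_{9} + v_{10}  ⇒ sig = (2;(1,1,1))
  • {3,6}:  v_{3} + v_{6} = 2·v_{10}  ⇒ sig = (2;(2))
  • {5,8,9}:  v_{5} + v_{8} + v_{9} = 0  ⇒ sig = (3;())
  • {1,9,10}:  v_{1} + v_{9} + v_{10} = v_{6}  ⇒ sig = (3;(1))
  • {7,8,9}:  v_{7} + v_{8} + v_{9} = v_{2}  ⇒ sig = (3;(1))
  • {7,8,10}:  v_{7} + v_{8} + v_{10} = v_{3}  ⇒ sig = (3;(1))
  • {5,6,8}:  v_{5} + v_{6} + v_{8} = v_{1} + v_{10}  ⇒ sig = (3;(1,1))

so the primitive-relation signature multiset is
    (2;())
    (2;())
    (2;(1))
    (2;(1))
    (2;(1,1))
    (2;(1,1))
    (2;(1,1))
    (2;(1,1))
    (2;(1,1,1))
    (2;(1,1,1))
    (2;(2))
    (3;())
    (3;(1))
    (3;(1))
    (3;(1))
    (3;(1,1))


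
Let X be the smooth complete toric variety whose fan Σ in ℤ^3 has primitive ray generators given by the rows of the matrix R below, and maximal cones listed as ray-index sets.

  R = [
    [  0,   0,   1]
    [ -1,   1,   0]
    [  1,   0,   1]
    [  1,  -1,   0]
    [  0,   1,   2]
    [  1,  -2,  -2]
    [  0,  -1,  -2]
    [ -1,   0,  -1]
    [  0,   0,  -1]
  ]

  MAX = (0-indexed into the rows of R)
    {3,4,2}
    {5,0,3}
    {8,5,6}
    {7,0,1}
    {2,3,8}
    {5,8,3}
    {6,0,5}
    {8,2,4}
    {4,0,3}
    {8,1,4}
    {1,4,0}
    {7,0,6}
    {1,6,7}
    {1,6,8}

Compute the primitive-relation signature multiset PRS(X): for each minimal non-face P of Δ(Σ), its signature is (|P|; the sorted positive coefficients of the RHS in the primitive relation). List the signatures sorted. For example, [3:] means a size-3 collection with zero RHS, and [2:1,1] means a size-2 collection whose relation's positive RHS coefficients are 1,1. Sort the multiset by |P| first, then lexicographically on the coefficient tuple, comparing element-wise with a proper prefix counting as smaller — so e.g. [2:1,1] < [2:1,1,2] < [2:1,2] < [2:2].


Primitive collections (17):

  P={0,8}:  v_{0} + v_{8} = 0  ⟹  sig = [2:]
  P={1,3}:  v_{1} + v_{3} = 0  ⟹  sig = [2:]
  P={2,7}:  v_{2} + v_{7} = 0  ⟹  sig = [2:]
  P={4,6}:  v_{4} + v_{6} = 0  ⟹  sig = [2:]
  P={1,5}:  v_{1} + v_{5} = v_{6}  ⟹  sig = [2:1]
  P={3,6}:  v_{3} + v_{6} = v_{5}  ⟹  sig = [2:1]
  P={4,5}:  v_{4} + v_{5} = v_{3}  ⟹  sig = [2:1]
  P={0,2}:  v_{0} + v_{2} = v_{3} + v_{4}  ⟹  sig = [2:1,1]
  P={1,2}:  v_{1} + v_{2} = v_{4} + v_{8}  ⟹  sig = [2:1,1]
  P={2,6}:  v_{2} + v_{6} = v_{3} + v_{8}  ⟹  sig = [2:1,1]
  P={3,7}:  v_{3} + v_{7} = v_{0} + v_{6}  ⟹  sig = [2:1,1]
  P={4,7}:  v_{4} + v_{7} = v_{0} + v_{1}  ⟹  sig = [2:1,1]
  P={7,8}:  v_{7} + v_{8} = v_{1} + v_{6}  ⟹  sig = [2:1,1]
  P={2,5}:  v_{2} + v_{5} = 2·v_{3} + v_{8}  ⟹  sig = [2:1,2]
  P={5,7}:  v_{5} + v_{7} = v_{0} + 2·v_{6}  ⟹  sig = [2:1,2]
  P={0,1,6}:  v_{0} + v_{1} + v_{6} = v_{7}  ⟹  sig = [3:1]
  P={3,4,8}:  v_{3} + v_{4} + v_{8} = v_{2}  ⟹  sig = [3:1]

Hence PRS(X_Σ) =
{ [2:] ×4,  [2:1] ×3,  [2:1,1] ×6,  [2:1,2] ×2,  [3:1] ×2 }


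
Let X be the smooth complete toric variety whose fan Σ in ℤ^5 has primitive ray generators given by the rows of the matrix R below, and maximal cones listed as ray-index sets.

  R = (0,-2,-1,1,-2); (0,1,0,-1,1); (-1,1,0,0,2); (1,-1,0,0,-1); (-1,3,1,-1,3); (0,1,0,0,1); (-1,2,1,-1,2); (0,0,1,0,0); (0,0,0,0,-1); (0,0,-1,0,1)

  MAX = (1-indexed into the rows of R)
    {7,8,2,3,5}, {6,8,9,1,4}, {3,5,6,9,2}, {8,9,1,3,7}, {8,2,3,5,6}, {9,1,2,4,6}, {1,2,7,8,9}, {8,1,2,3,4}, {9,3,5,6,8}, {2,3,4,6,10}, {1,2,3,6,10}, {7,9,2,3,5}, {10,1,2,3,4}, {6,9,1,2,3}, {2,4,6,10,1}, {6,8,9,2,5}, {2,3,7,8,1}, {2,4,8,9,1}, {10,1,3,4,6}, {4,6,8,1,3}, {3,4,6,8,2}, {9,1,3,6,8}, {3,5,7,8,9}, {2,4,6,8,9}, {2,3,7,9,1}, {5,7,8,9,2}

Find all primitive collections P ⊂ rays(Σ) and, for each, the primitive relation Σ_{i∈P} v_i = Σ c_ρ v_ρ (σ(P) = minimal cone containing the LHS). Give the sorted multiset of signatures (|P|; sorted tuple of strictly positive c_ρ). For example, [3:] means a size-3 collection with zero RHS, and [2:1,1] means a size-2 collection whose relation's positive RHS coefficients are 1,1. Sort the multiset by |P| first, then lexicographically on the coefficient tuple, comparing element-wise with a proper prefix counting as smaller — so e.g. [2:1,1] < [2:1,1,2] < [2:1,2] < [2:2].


The 12 primitive collections of Σ (r=10, n=5):

  {6,7}:  v_{6} + v_{7} = v_{5}  so sig = [2:1]
  {1,5}:  v_{1} + v_{5} = v_{3} + v_{9}  so sig = [2:1,1]
  {4,7}:  v_{4} + v_{7} = v_{2} + v_{8}  so sig = [2:1,1]
  {7,10}:  v_{7} + v_{10} = v_{2} + v_{3}  so sig = [2:1,1]
  {8,10}:  v_{8} + v_{10} = v_{3} + v_{4}  so sig = [2:1,1]
  {4,5}:  v_{4} + v_{5} = v_{2} + v_{6} + v_{8}  so sig = [2:1,1,1]
  {5,10}:  v_{5} + v_{10} = v_{2} + v_{3} + v_{6}  so sig = [2:1,1,1]
  {9,10}:  v_{9} + v_{10} = v_{1} + v_{2} + v_{6}  so sig = [2:1,1,1]
  {3,4,9}:  v_{3} + v_{4} + v_{9} = 0  so sig = [3:]
  {1,2,6,8}:  v_{1} + v_{2} + v_{6} + v_{8} = 0  so sig = [4:]
  {2,3,8,9}:  v_{2} + v_{3} + v_{8} + v_{9} = v_{7}  so sig = [4:1]
  {1,2,3,4,6}:  v_{1} + v_{2} + v_{3} + v_{4} + v_{6} = v_{10}  so sig = [5:1]

Signatures (|P|; sorted positive RHS coefficients), sorted:
[[2:1], [2:1,1], [2:1,1], [2:1,1], [2:1,1], [2:1,1,1], [2:1,1,1], [2:1,1,1], [3:], [4:], [4:1], [5:1]]


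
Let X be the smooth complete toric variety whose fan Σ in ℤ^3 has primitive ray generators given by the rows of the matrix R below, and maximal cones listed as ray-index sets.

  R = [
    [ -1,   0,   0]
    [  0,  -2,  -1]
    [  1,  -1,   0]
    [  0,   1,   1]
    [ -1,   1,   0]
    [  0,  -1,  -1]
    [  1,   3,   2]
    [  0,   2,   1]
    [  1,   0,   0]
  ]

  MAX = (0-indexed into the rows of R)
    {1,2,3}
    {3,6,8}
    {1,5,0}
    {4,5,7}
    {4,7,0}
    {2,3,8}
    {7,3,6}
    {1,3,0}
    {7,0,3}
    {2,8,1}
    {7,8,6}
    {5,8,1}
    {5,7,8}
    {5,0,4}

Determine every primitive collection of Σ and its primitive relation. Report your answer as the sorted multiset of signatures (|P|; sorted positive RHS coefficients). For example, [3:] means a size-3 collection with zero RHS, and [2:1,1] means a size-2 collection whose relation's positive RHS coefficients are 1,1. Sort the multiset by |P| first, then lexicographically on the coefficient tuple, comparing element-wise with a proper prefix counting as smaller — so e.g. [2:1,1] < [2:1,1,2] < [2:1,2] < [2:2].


Δ(Σ) — 9 vertices, 18 min non-faces:

  P={0,8}:  v_{0} + v_{8} = 0  ⇒ sig = [2:]
  P={1,7}:  v_{1} + v_{7} = 0  ⇒ sig = [2:]
  P={2,4}:  v_{2} + v_{4} = 0  ⇒ sig = [2:]
  P={3,5}:  v_{3} + v_{5} = 0  ⇒ sig = [2:]
  P={0,2}:  v_{0} + v_{2} = v_{1} + v_{3}  ⇒ sig = [2:1,1]
  P={0,6}:  v_{0} + v_{6} = v_{3} + v_{7}  ⇒ sig = [2:1,1]
  P={1,4}:  v_{1} + v_{4} = v_{0} + v_{5}  ⇒ sig = [2:1,1]
  P={1,6}:  v_{1} + v_{6} = v_{3} + v_{8}  ⇒ sig = [2:1,1]
  P={2,5}:  v_{2} + v_{5} = v_{1} + v_{8}  ⇒ sig = [2:1,1]
  P={2,7}:  v_{2} + v_{7} = v_{3} + v_{8}  ⇒ sig = [2:1,1]
  P={3,4}:  v_{3} + v_{4} = v_{0} + v_{7}  ⇒ sig = [2:1,1]
  P={4,8}:  v_{4} + v_{8} = v_{5} + v_{7}  ⇒ sig = [2:1,1]
  P={5,6}:  v_{5} + v_{6} = v_{7} + v_{8}  ⇒ sig = [2:1,1]
  P={4,6}:  v_{4} + v_{6} = 2·v_{7}  ⇒ sig = [2:2]
  P={2,6}:  v_{2} + v_{6} = 2·v_{3} + 2·v_{8}  ⇒ sig = [2:2,2]
  P={0,5,7}:  v_{0} + v_{5} + v_{7} = v_{4}  ⇒ sig = [3:1]
  P={1,3,8}:  v_{1} + v_{3} + v_{8} = v_{2}  ⇒ sig = [3:1]
  P={3,7,8}:  v_{3} + v_{7} + v_{8} = v_{6}  ⇒ sig = [3:1]

Sorted signature multiset PRS(X):
    [2:]
    [2:]
    [2:]
    [2:]
    [2:1,1]
    [2:1,1]
    [2:1,1]
    [2:1,1]
    [2:1,1]
    [2:1,1]
    [2:1,1]
    [2:1,1]
    [2:1,1]
    [2:2]
    [2:2,2]
    [3:1]
    [3:1]
    [3:1]


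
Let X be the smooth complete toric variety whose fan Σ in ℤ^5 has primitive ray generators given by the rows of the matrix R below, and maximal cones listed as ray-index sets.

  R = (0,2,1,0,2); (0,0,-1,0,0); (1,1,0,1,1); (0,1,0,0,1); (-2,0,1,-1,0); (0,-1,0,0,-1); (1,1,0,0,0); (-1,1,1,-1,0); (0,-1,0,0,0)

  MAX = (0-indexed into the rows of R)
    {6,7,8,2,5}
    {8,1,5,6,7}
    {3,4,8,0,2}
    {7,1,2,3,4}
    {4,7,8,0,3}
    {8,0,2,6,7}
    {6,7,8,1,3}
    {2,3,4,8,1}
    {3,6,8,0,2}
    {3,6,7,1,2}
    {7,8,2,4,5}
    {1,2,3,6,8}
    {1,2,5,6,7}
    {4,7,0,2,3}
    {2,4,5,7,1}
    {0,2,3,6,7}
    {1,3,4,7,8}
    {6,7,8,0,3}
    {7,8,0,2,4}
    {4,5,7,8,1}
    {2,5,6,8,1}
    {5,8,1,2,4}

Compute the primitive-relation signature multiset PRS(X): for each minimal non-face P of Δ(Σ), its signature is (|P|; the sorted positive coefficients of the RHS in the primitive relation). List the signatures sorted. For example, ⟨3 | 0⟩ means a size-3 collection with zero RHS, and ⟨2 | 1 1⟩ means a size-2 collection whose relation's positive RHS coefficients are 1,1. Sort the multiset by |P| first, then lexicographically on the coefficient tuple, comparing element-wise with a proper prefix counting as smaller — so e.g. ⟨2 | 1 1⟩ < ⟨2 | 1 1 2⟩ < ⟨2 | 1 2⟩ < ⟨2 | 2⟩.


Primitive collections (6):

  {3,5}:  v_{3} + v_{5} = 0  ⟹  sig = ⟨2 | 0⟩
  {4,6}:  v_{4} + v_{6} = v_{7}  ⟹  sig = ⟨2 | 1⟩
  {0,5}:  v_{0} + v_{5} = v_{2} + v_{7} + v_{8}  ⟹  sig = ⟨2 | 1 1 1⟩
  {0,1}:  v_{0} + v_{1} = 2·v_{3}  ⟹  sig = ⟨2 | 2⟩
  {1,2,7,8}:  v_{1} + v_{2} + v_{7} + v_{8} = v_{3}  ⟹  sig = ⟨4 | 1⟩
  {2,3,7,8}:  v_{2} + v_{3} + v_{7} + v_{8} = v_{0}  ⟹  sig = ⟨4 | 1⟩

Signatures (|P|; sorted positive RHS coefficients), sorted:
[⟨2 | 0⟩, ⟨2 | 1⟩, ⟨2 | 1 1 1⟩, ⟨2 | 2⟩, ⟨4 | 1⟩, ⟨4 | 1⟩]


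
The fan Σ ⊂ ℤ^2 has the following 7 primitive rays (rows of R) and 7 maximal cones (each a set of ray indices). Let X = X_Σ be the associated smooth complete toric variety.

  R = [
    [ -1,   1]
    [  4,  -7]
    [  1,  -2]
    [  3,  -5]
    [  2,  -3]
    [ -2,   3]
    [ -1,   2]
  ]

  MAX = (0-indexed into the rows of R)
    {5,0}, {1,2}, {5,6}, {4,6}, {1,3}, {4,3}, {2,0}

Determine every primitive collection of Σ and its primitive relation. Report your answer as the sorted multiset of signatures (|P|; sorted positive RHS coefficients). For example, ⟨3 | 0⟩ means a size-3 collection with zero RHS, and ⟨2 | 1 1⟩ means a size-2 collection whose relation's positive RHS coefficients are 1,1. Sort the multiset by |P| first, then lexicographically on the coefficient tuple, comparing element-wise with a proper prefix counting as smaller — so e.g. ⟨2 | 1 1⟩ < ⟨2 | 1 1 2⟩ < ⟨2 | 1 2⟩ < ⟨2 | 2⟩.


Minimal non-faces — 14 found among 7 rays, 7 max cones:

  {2,6}:  v_{2} + v_{6} = 0 — sig = ⟨2 | 0⟩
  {4,5}:  v_{4} + v_{5} = 0 — sig = ⟨2 | 0⟩
  {0,4}:  v_{0} + v_{4} = v_{2} — sig = ⟨2 | 1⟩
  {0,6}:  v_{0} + v_{6} = v_{5} — sig = ⟨2 | 1⟩
  {1,6}:  v_{1} + v_{6} = v_{3} — sig = ⟨2 | 1⟩
  {2,3}:  v_{2} + v_{3} = v_{1} — sig = ⟨2 | 1⟩
  {2,4}:  v_{2} + v_{4} = v_{3} — sig = ⟨2 | 1⟩
  {2,5}:  v_{2} + v_{5} = v_{0} — sig = ⟨2 | 1⟩
  {3,5}:  v_{3} + v_{5} = v_{2} — sig = ⟨2 | 1⟩
  {3,6}:  v_{3} + v_{6} = v_{4} — sig = ⟨2 | 1⟩
  {0,3}:  v_{0} + v_{3} = 2·v_{2} — sig = ⟨2 | 2⟩
  {1,4}:  v_{1} + v_{4} = 2·v_{3} — sig = ⟨2 | 2⟩
  {1,5}:  v_{1} + v_{5} = 2·v_{2} — sig = ⟨2 | 2⟩
  {0,1}:  v_{0} + v_{1} = 3·v_{2} — sig = ⟨2 | 3⟩

Hence PRS(X_Σ) =
{ ⟨2 | 0⟩ ×2,  ⟨2 | 1⟩ ×8,  ⟨2 | 2⟩ ×3,  ⟨2 | 3⟩ }


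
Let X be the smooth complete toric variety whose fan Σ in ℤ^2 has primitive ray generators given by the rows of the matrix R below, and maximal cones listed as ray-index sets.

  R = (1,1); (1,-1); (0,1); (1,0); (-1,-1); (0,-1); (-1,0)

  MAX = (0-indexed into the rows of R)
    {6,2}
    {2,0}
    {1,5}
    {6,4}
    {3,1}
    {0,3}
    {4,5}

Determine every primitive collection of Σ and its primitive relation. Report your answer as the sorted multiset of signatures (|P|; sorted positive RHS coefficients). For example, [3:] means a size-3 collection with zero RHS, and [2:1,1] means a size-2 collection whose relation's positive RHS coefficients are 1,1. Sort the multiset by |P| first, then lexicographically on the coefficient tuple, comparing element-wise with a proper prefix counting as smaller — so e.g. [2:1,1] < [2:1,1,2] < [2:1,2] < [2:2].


Σ has 14 primitive collections:

  P={0,4}:  v_{0} + v_{4} = 0  ⇒ sig = [2:]
  P={2,5}:  v_{2} + v_{5} = 0  ⇒ sig = [2:]
  P={3,6}:  v_{3} + v_{6} = 0  ⇒ sig = [2:]
  P={0,5}:  v_{0} + v_{5} = v_{3}  ⇒ sig = [2:1]
  P={0,6}:  v_{0} + v_{6} = v_{2}  ⇒ sig = [2:1]
  P={1,2}:  v_{1} + v_{2} = v_{3}  ⇒ sig = [2:1]
  P={1,6}:  v_{1} + v_{6} = v_{5}  ⇒ sig = [2:1]
  P={2,3}:  v_{2} + v_{3} = v_{0}  ⇒ sig = [2:1]
  P={2,4}:  v_{2} + v_{4} = v_{6}  ⇒ sig = [2:1]
  P={3,4}:  v_{3} + v_{4} = v_{5}  ⇒ sig = [2:1]
  P={3,5}:  v_{3} + v_{5} = v_{1}  ⇒ sig = [2:1]
  P={5,6}:  v_{5} + v_{6} = v_{4}  ⇒ sig = [2:1]
  P={0,1}:  v_{0} + v_{1} = 2·v_{3}  ⇒ sig = [2:2]
  P={1,4}:  v_{1} + v_{4} = 2·v_{5}  ⇒ sig = [2:2]

so the primitive-relation signature multiset is
    [2:]
    [2:]
    [2:]
    [2:1]
    [2:1]
    [2:1]
    [2:1]
    [2:1]
    [2:1]
    [2:1]
    [2:1]
    [2:1]
    [2:2]
    [2:2]


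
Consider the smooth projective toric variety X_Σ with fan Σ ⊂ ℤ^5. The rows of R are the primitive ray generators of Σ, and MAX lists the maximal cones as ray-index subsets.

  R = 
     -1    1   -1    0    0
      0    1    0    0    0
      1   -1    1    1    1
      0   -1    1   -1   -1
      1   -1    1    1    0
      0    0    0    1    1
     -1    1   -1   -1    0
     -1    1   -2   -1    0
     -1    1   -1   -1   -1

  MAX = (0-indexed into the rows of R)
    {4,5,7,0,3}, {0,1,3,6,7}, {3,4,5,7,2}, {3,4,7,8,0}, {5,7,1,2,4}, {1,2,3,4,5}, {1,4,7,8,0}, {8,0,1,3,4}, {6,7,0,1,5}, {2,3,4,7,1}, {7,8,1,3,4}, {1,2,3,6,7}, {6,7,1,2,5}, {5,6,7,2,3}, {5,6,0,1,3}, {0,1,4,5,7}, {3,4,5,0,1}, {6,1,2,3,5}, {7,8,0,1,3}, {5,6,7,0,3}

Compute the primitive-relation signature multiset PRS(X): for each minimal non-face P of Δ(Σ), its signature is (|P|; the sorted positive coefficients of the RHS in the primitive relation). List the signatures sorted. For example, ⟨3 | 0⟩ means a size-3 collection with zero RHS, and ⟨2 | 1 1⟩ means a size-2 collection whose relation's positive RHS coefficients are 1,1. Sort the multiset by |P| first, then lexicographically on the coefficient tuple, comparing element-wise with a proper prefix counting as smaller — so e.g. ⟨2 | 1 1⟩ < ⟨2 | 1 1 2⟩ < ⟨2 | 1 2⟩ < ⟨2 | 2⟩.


Minimal non-faces — 7 found among 9 rays, 20 max cones:

  P = {2,8}:  v_{2} + v_{8} = 0  ⟹  sig = ⟨2 | 0⟩
  P = {4,6}:  v_{4} + v_{6} = 0  ⟹  sig = ⟨2 | 0⟩
  P = {0,2}:  v_{0} + v_{2} = v_{5}  ⟹  sig = ⟨2 | 1⟩
  P = {5,8}:  v_{5} + v_{8} = v_{0}  ⟹  sig = ⟨2 | 1⟩
  P = {6,8}:  v_{6} + v_{8} = v_{0} + v_{1} + v_{3} + v_{7}  ⟹  sig = ⟨2 | 1 1 1 1⟩
  P = {1,3,5,7}:  v_{1} + v_{3} + v_{5} + v_{7} = v_{6}  ⟹  sig = ⟨4 | 1⟩
  P = {0,1,3,4,7}:  v_{0} + v_{1} + v_{3} + v_{4} + v_{7} = v_{8}  ⟹  sig = ⟨5 | 1⟩

so the primitive-relation signature multiset is
[⟨2 | 0⟩, ⟨2 | 0⟩, ⟨2 | 1⟩, ⟨2 | 1⟩, ⟨2 | 1 1 1 1⟩, ⟨4 | 1⟩, ⟨5 | 1⟩]


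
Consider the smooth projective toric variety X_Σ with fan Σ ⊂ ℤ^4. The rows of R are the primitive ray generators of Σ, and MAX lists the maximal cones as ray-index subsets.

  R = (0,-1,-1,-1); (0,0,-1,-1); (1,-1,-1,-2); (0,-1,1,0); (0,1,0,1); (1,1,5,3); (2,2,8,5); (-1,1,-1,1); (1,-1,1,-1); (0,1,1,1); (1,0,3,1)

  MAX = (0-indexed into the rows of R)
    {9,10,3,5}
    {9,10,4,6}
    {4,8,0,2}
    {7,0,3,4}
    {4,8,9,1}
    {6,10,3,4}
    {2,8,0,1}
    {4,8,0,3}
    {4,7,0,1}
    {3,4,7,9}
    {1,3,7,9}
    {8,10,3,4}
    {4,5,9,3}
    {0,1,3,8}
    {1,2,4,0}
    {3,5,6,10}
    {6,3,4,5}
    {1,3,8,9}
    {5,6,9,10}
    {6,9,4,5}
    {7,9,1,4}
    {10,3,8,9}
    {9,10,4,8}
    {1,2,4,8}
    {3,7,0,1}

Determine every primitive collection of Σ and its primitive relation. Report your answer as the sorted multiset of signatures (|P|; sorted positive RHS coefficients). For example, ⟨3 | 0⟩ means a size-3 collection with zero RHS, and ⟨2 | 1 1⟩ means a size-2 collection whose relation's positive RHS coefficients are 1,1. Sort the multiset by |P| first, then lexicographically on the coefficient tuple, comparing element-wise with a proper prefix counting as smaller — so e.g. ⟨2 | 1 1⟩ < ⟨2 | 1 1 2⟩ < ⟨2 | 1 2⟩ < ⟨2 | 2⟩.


The 25 primitive collections of Σ (r=11, n=4):

  {0,9}:  v_{0} + v_{9} = 0  ⟹  sig = ⟨2 | 0⟩
  {7,8}:  v_{7} + v_{8} = 0  ⟹  sig = ⟨2 | 0⟩
  {1,5}:  v_{1} + v_{5} = v_{9} + v_{10}  ⟹  sig = ⟨2 | 1 1⟩
  {1,10}:  v_{1} + v_{10} = v_{8} + v_{9}  ⟹  sig = ⟨2 | 1 1⟩
  {2,3}:  v_{2} + v_{3} = v_{0} + v_{8}  ⟹  sig = ⟨2 | 1 1⟩
  {0,5}:  v_{0} + v_{5} = v_{3} + v_{4} + v_{10}  ⟹  sig = ⟨2 | 1 1 1⟩
  {0,10}:  v_{0} + v_{10} = v_{3} + v_{4} + v_{8}  ⟹  sig = ⟨2 | 1 1 1⟩
  {2,5}:  v_{2} + v_{5} = v_{4} + v_{8} + v_{10}  ⟹  sig = ⟨2 | 1 1 1⟩
  {2,7}:  v_{2} + v_{7} = v_{0} + v_{1} + v_{4}  ⟹  sig = ⟨2 | 1 1 1⟩
  {2,9}:  v_{2} + v_{9} = v_{1} + v_{4} + v_{8}  ⟹  sig = ⟨2 | 1 1 1⟩
  {7,10}:  v_{7} + v_{10} = v_{3} + v_{4} + v_{9}  ⟹  sig = ⟨2 | 1 1 1⟩
  {6,7}:  v_{6} + v_{7} = v_{3} + 2·v_{4} + v_{5} + v_{9}  ⟹  sig = ⟨2 | 1 1 1 2⟩
  {1,6}:  v_{1} + v_{6} = v_{4} + v_{9} + 2·v_{10}  ⟹  sig = ⟨2 | 1 1 2⟩
  {2,10}:  v_{2} + v_{10} = v_{4} + 2·v_{8}  ⟹  sig = ⟨2 | 1 2⟩
  {0,6}:  v_{0} + v_{6} = v_{3} + 2·v_{4} + 2·v_{10}  ⟹  sig = ⟨2 | 1 2 2⟩
  {2,6}:  v_{2} + v_{6} = 2·v_{4} + v_{8} + 2·v_{10}  ⟹  sig = ⟨2 | 1 2 2⟩
  {6,8}:  v_{6} + v_{8} = v_{4} + 3·v_{10}  ⟹  sig = ⟨2 | 1 3⟩
  {5,8}:  v_{5} + v_{8} = 2·v_{10}  ⟹  sig = ⟨2 | 2⟩
  {5,7}:  v_{5} + v_{7} = 2·v_{3} + 2·v_{4} + 2·v_{9}  ⟹  sig = ⟨2 | 2 2 2⟩
  {1,3,4}:  v_{1} + v_{3} + v_{4} = 0  ⟹  sig = ⟨3 | 0⟩
  {4,5,10}:  v_{4} + v_{5} + v_{10} = v_{6}  ⟹  sig = ⟨3 | 1⟩
  {3,6,9}:  v_{3} + v_{6} + v_{9} = 2·v_{5}  ⟹  sig = ⟨3 | 2⟩
  {0,1,4,8}:  v_{0} + v_{1} + v_{4} + v_{8} = v_{2}  ⟹  sig = ⟨4 | 1⟩
  {3,4,8,9}:  v_{3} + v_{4} + v_{8} + v_{9} = v_{10}  ⟹  sig = ⟨4 | 1⟩
  {3,4,9,10}:  v_{3} + v_{4} + v_{9} + v_{10} = v_{5}  ⟹  sig = ⟨4 | 1⟩

Hence PRS(X_Σ) =
{ ⟨2 | 0⟩ ×2,  ⟨2 | 1 1⟩ ×3,  ⟨2 | 1 1 1⟩ ×6,  ⟨2 | 1 1 1 2⟩,  ⟨2 | 1 1 2⟩,  ⟨2 | 1 2⟩,  ⟨2 | 1 2 2⟩ ×2,  ⟨2 | 1 3⟩,  ⟨2 | 2⟩,  ⟨2 | 2 2 2⟩,  ⟨3 | 0⟩,  ⟨3 | 1⟩,  ⟨3 | 2⟩,  ⟨4 | 1⟩ ×3 }


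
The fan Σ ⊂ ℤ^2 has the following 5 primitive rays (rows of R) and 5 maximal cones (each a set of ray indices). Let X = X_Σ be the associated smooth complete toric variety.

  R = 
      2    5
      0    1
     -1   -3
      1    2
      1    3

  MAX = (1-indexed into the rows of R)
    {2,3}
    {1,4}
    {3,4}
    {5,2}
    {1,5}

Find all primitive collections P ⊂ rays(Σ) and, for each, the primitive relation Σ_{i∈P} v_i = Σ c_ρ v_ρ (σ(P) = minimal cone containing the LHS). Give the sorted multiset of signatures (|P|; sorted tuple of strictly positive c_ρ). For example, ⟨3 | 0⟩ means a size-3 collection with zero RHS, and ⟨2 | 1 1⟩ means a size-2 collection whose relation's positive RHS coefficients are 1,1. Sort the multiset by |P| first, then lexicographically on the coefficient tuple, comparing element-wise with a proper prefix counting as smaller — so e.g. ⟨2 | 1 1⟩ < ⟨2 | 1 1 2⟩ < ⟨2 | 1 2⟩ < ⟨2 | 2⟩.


|primitive collections| = 5. Relations:

  P = {3,5}:  v_{3} + v_{5} = 0 — sig = ⟨2 | 0⟩
  P = {1,3}:  v_{1} + v_{3} = v_{4} — sig = ⟨2 | 1⟩
  P = {2,4}:  v_{2} + v_{4} = v_{5} — sig = ⟨2 | 1⟩
  P = {4,5}:  v_{4} + v_{5} = v_{1} — sig = ⟨2 | 1⟩
  P = {1,2}:  v_{1} + v_{2} = 2·v_{5} — sig = ⟨2 | 2⟩

Signatures (|P|; sorted positive RHS coefficients), sorted:
[⟨2 | 0⟩, ⟨2 | 1⟩, ⟨2 | 1⟩, ⟨2 | 1⟩, ⟨2 | 2⟩]


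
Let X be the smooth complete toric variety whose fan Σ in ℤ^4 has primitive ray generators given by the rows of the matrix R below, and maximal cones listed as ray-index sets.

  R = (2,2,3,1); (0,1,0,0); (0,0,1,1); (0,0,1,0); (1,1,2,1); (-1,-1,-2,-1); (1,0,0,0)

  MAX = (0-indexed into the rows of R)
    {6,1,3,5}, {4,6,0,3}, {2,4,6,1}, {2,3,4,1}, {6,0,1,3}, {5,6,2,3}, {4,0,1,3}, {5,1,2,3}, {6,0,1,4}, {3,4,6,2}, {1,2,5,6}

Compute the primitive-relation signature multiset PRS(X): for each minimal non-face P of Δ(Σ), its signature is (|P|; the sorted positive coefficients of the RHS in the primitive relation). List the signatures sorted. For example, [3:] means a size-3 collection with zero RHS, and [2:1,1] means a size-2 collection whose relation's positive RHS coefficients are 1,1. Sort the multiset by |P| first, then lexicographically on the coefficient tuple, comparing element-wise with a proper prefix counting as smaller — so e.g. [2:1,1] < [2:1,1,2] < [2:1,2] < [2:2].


5 minimal non-faces of Δ(Σ) (on 7 rays):

  {4,5}:  v_{4} + v_{5} = 0  ⟹  sig = [2:]
  {0,5}:  v_{0} + v_{5} = v_{1} + v_{3} + v_{6}  ⟹  sig = [2:1,1,1]
  {0,2}:  v_{0} + v_{2} = 2·v_{4}  ⟹  sig = [2:2]
  {1,2,3,6}:  v_{1} + v_{2} + v_{3} + v_{6} = v_{4}  ⟹  sig = [4:1]
  {1,3,4,6}:  v_{1} + v_{3} + v_{4} + v_{6} = v_{0}  ⟹  sig = [4:1]

Sorted signature multiset PRS(X):
{ [2:],  [2:1,1,1],  [2:2],  [4:1] ×2 }


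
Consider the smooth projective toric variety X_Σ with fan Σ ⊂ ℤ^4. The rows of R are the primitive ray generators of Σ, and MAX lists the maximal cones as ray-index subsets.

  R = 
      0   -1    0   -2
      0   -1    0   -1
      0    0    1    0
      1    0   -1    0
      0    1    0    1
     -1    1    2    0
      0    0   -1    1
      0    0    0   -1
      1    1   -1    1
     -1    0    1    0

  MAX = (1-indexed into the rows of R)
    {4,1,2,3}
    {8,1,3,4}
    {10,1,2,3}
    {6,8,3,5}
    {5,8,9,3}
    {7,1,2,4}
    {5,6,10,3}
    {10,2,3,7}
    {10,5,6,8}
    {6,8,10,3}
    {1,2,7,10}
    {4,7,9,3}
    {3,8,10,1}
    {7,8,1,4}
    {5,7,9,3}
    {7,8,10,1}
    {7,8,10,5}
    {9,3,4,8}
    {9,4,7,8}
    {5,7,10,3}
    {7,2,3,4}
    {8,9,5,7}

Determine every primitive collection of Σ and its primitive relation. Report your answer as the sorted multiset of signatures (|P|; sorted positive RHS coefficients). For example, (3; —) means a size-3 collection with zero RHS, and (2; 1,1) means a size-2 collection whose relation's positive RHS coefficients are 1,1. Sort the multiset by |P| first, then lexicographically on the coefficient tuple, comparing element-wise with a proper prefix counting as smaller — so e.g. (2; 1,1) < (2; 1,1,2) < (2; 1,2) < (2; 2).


Minimal non-faces — 16 found among 10 rays, 22 max cones:

  • {2,5}:  v_{2} + v_{5} = 0 ; sig = (2; —)
  • {4,10}:  v_{4} + v_{10} = 0 ; sig = (2; —)
  • {1,5}:  v_{1} + v_{5} = v_{8} ; sig = (2; 1)
  • {2,8}:  v_{2} + v_{8} = v_{1} ; sig = (2; 1)
  • {2,9}:  v_{2} + v_{9} = v_{4} ; sig = (2; 1)
  • {4,5}:  v_{4} + v_{5} = v_{9} ; sig = (2; 1)
  • {9,10}:  v_{9} + v_{10} = v_{5} ; sig = (2; 1)
  • {1,9}:  v_{1} + v_{9} = v_{4} + v_{8} ; sig = (2; 1,1)
  • {6,7}:  v_{6} + v_{7} = v_{5} + v_{10} ; sig = (2; 1,1)
  • {2,6}:  v_{2} + v_{6} = v_{3} + v_{8} + v_{10} ; sig = (2; 1,1,1)
  • {4,6}:  v_{4} + v_{6} = v_{3} + v_{5} + v_{8} ; sig = (2; 1,1,1)
  • {1,6}:  v_{1} + v_{6} = v_{3} + 2·v_{8} + v_{10} ; sig = (2; 1,1,2)
  • {6,9}:  v_{6} + v_{9} = v_{3} + 2·v_{5} + v_{8} ; sig = (2; 1,1,2)
  • {3,7,8}:  v_{3} + v_{7} + v_{8} = 0 ; sig = (3; —)
  • {1,3,7}:  v_{1} + v_{3} + v_{7} = v_{2} ; sig = (3; 1)
  • {3,5,8,10}:  v_{3} + v_{5} + v_{8} + v_{10} = v_{6} ; sig = (4; 1)

Hence PRS(X_Σ) =
{ (2; —) ×2,  (2; 1) ×5,  (2; 1,1) ×2,  (2; 1,1,1) ×2,  (2; 1,1,2) ×2,  (3; —),  (3; 1),  (4; 1) }


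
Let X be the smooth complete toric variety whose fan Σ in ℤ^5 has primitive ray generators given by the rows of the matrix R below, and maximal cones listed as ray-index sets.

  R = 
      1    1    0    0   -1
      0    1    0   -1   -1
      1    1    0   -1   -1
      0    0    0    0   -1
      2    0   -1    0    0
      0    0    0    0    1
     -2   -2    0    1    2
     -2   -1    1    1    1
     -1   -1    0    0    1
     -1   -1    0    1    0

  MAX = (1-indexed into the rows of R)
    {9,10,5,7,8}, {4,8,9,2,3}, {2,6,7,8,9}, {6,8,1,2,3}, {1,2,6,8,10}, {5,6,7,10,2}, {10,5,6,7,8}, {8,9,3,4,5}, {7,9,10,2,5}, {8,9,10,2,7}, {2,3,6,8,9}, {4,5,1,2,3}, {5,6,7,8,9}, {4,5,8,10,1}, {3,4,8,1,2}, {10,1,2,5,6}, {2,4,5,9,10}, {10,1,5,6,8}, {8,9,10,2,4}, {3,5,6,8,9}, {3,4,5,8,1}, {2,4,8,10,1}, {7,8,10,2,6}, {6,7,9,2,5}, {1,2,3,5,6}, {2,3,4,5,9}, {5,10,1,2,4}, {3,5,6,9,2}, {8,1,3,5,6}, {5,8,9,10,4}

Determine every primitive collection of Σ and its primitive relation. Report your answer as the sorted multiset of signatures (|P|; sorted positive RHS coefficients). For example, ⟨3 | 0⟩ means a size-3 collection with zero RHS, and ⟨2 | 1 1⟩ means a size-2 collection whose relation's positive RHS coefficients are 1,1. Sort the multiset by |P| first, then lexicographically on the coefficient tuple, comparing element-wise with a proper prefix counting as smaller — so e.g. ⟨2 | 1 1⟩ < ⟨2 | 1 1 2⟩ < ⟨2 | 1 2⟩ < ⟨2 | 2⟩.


8 collections generate NE(X_Σ); each relation:

  {1,9}:  v_{1} + v_{9} = 0  ⟹  sig = ⟨2 | 0⟩
  {4,6}:  v_{4} + v_{6} = 0  ⟹  sig = ⟨2 | 0⟩
  {3,7}:  v_{3} + v_{7} = v_{9}  ⟹  sig = ⟨2 | 1⟩
  {3,10}:  v_{3} + v_{10} = v_{4}  ⟹  sig = ⟨2 | 1⟩
  {1,7}:  v_{1} + v_{7} = v_{6} + v_{10}  ⟹  sig = ⟨2 | 1 1⟩
  {4,7}:  v_{4} + v_{7} = v_{9} + v_{10}  ⟹  sig = ⟨2 | 1 1⟩
  {2,5,8}:  v_{2} + v_{5} + v_{8} = 0  ⟹  sig = ⟨3 | 0⟩
  {6,9,10}:  v_{6} + v_{9} + v_{10} = v_{7}  ⟹  sig = ⟨3 | 1⟩

Hence PRS(X_Σ) =
    ⟨2 | 0⟩
    ⟨2 | 0⟩
    ⟨2 | 1⟩
    ⟨2 | 1⟩
    ⟨2 | 1 1⟩
    ⟨2 | 1 1⟩
    ⟨3 | 0⟩
    ⟨3 | 1⟩
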